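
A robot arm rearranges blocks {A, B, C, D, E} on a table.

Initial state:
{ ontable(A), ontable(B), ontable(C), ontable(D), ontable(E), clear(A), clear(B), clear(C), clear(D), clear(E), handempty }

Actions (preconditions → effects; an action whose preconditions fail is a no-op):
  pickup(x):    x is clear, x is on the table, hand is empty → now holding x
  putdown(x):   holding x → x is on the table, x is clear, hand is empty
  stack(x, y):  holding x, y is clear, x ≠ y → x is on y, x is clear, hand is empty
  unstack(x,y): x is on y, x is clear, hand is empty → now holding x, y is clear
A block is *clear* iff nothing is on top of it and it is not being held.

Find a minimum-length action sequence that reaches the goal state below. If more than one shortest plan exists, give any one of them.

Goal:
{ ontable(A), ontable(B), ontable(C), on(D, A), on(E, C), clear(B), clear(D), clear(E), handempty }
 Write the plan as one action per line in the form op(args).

pickup(D)
stack(D, A)
pickup(E)
stack(E, C)

step 1 (pickup(D)): towers=[A; B; C; E] holding=D
step 2 (stack(D, A)): towers=[A/D; B; C; E] holding=-
step 3 (pickup(E)): towers=[A/D; B; C] holding=E
step 4 (stack(E, C)): towers=[A/D; B; C/E] holding=-
goal check: towers=[A/D; B; C/E] holding=- — reached (length 4, optimal by BFS)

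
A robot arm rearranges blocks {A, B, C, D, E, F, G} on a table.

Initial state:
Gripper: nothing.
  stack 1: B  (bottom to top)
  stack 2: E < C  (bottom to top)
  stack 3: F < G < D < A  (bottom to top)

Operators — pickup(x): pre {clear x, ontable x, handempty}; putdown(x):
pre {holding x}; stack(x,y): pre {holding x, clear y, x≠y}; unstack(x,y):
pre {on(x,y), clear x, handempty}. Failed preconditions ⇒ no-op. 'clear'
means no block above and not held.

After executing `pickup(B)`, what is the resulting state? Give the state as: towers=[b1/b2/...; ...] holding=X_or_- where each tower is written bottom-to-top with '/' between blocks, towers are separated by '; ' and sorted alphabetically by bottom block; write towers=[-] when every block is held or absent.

before: towers=[B; E/C; F/G/D/A] holding=-
pre[pickup(B)]: clear(B) ✓, ontable(B) ✓, handempty ✓
all met → apply pickup(B)
after:  towers=[E/C; F/G/D/A] holding=B

towers=[E/C; F/G/D/A] holding=B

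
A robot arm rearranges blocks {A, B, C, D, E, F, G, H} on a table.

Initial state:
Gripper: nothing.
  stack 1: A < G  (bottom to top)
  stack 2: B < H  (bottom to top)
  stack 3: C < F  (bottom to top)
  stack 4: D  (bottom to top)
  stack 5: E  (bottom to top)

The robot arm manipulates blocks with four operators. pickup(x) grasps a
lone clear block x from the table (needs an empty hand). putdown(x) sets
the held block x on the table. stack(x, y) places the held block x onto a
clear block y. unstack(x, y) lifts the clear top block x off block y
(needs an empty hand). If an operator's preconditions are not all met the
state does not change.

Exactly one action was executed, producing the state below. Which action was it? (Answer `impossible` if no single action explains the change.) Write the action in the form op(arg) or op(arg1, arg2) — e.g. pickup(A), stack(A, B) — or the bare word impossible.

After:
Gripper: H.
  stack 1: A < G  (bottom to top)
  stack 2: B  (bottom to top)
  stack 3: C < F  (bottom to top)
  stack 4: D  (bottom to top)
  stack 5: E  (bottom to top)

target: towers=[A/G; B; C/F; D; E] holding=H
     unstack(G, A) → towers=[A; B/H; C/F; D; E] holding=G
         pickup(E) → towers=[A/G; B/H; C/F; D] holding=E
     unstack(H, B) → towers=[A/G; B; C/F; D; E] holding=H  ← match
     unstack(F, C) → towers=[A/G; B/H; C; D; E] holding=F
         pickup(D) → towers=[A/G; B/H; C/F; E] holding=D

unstack(H, B)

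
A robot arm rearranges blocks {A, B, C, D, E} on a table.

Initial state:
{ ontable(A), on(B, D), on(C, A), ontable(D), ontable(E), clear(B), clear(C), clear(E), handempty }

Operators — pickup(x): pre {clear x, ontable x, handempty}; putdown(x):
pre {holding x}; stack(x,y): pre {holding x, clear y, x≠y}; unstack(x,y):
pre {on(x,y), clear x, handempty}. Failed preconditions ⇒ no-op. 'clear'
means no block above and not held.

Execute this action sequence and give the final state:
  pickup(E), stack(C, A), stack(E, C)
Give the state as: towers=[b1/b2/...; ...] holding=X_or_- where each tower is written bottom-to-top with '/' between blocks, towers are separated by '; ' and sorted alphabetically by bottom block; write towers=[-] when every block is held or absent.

towers=[A/C/E; D/B] holding=-

step 1 (pickup(E)): towers=[A/C; D/B] holding=E
step 2 (stack(C, A)) [no-op]: towers=[A/C; D/B] holding=E
step 3 (stack(E, C)): towers=[A/C/E; D/B] holding=-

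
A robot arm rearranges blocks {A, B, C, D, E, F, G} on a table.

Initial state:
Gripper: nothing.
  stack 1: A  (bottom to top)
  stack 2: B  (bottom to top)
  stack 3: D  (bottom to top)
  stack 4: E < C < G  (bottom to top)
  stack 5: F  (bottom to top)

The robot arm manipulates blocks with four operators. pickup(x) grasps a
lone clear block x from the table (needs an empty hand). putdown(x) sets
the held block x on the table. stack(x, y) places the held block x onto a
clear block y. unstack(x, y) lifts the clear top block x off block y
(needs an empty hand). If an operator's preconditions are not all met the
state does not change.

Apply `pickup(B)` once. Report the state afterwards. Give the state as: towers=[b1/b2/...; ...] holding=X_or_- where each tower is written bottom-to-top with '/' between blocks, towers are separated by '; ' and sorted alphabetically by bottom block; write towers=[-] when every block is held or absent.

before: towers=[A; B; D; E/C/G; F] holding=-
pre[pickup(B)]: clear(B) yes, ontable(B) yes, handempty yes
all met → apply pickup(B)
after:  towers=[A; D; E/C/G; F] holding=B

towers=[A; D; E/C/G; F] holding=B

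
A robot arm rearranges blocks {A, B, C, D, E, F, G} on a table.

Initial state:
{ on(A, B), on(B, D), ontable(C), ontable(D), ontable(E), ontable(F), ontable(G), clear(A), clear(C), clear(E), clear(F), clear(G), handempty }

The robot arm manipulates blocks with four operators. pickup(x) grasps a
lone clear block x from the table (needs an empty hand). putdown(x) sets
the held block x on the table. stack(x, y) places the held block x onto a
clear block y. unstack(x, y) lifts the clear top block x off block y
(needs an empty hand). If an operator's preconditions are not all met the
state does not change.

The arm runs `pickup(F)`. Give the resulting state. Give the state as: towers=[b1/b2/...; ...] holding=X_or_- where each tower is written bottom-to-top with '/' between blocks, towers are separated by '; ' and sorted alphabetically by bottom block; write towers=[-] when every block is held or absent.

before: towers=[C; D/B/A; E; F; G] holding=-
pre[pickup(F)]: clear(F) yes, ontable(F) yes, handempty yes
all met → apply pickup(F)
after:  towers=[C; D/B/A; E; G] holding=F

towers=[C; D/B/A; E; G] holding=F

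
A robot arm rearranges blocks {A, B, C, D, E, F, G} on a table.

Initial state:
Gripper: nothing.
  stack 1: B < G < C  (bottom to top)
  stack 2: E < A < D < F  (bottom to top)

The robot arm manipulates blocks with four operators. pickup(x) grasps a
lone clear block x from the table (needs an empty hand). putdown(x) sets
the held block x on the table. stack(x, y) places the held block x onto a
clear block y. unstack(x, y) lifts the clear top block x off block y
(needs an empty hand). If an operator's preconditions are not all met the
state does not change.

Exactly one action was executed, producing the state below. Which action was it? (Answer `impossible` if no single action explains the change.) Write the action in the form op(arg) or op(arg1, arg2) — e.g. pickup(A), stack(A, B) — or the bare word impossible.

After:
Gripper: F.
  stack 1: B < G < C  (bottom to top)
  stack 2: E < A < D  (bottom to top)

target: towers=[B/G/C; E/A/D] holding=F
     unstack(F, D) → towers=[B/G/C; E/A/D] holding=F  ← match
     unstack(C, G) → towers=[B/G; E/A/D/F] holding=C

unstack(F, D)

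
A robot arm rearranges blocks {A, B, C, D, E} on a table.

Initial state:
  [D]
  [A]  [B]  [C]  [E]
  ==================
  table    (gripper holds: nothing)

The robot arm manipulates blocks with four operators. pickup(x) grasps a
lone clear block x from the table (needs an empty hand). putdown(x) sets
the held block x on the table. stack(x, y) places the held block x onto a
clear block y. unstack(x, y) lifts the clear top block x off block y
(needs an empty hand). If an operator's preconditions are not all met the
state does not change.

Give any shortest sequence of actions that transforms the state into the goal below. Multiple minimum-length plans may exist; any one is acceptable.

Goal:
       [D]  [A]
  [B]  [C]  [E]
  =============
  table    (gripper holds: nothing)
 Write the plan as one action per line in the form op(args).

unstack(D, A)
stack(D, C)
pickup(A)
stack(A, E)

step 1 (unstack(D, A)): towers=[A; B; C; E] holding=D
step 2 (stack(D, C)): towers=[A; B; C/D; E] holding=-
step 3 (pickup(A)): towers=[B; C/D; E] holding=A
step 4 (stack(A, E)): towers=[B; C/D; E/A] holding=-
goal check: towers=[B; C/D; E/A] holding=- — reached (length 4, optimal by BFS)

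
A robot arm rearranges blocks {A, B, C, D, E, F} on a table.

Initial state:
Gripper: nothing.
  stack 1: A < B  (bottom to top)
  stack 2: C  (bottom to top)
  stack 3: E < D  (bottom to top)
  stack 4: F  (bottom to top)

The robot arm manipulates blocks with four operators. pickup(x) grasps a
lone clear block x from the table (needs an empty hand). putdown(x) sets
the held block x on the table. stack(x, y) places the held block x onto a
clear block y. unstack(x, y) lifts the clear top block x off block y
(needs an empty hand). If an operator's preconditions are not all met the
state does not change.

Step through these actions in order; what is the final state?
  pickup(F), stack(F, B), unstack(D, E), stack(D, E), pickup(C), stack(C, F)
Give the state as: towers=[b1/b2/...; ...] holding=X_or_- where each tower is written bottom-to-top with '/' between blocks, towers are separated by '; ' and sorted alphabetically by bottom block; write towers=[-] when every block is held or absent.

towers=[A/B/F/C; E/D] holding=-

step 1 (pickup(F)): towers=[A/B; C; E/D] holding=F
step 2 (stack(F, B)): towers=[A/B/F; C; E/D] holding=-
step 3 (unstack(D, E)): towers=[A/B/F; C; E] holding=D
step 4 (stack(D, E)): towers=[A/B/F; C; E/D] holding=-
step 5 (pickup(C)): towers=[A/B/F; E/D] holding=C
step 6 (stack(C, F)): towers=[A/B/F/C; E/D] holding=-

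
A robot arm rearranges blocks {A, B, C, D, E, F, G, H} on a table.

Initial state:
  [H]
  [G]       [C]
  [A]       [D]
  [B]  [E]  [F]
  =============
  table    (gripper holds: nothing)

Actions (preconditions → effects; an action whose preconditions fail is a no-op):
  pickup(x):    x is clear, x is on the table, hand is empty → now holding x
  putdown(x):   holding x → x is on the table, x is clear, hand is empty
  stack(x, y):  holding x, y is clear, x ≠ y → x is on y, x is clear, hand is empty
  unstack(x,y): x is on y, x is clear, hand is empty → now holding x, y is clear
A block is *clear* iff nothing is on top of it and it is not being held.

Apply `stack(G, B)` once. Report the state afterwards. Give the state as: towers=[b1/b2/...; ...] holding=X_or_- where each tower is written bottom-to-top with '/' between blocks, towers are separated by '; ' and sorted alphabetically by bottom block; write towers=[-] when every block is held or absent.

before: towers=[B/A/G/H; E; F/D/C] holding=-
pre[stack(G, B)]: holding(G) ✗, clear(B) ✗, G≠B ✓
holding(G), clear(B) unmet → stack(G, B) is a no-op
after:  towers=[B/A/G/H; E; F/D/C] holding=-

towers=[B/A/G/H; E; F/D/C] holding=-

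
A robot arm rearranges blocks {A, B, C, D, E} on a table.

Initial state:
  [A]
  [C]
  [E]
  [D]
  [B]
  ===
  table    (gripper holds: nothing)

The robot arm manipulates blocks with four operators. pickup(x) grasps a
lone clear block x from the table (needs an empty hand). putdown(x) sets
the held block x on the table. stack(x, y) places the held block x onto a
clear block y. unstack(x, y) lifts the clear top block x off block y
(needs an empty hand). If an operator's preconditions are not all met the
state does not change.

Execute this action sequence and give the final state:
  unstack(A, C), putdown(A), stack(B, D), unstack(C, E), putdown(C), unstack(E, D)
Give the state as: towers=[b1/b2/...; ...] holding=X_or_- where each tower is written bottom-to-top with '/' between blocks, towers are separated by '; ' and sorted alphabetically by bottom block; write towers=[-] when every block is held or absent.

step 1 (unstack(A, C)): towers=[B/D/E/C] holding=A
step 2 (putdown(A)): towers=[A; B/D/E/C] holding=-
step 3 (stack(B, D)) [no-op]: towers=[A; B/D/E/C] holding=-
step 4 (unstack(C, E)): towers=[A; B/D/E] holding=C
step 5 (putdown(C)): towers=[A; B/D/E; C] holding=-
step 6 (unstack(E, D)): towers=[A; B/D; C] holding=E

towers=[A; B/D; C] holding=E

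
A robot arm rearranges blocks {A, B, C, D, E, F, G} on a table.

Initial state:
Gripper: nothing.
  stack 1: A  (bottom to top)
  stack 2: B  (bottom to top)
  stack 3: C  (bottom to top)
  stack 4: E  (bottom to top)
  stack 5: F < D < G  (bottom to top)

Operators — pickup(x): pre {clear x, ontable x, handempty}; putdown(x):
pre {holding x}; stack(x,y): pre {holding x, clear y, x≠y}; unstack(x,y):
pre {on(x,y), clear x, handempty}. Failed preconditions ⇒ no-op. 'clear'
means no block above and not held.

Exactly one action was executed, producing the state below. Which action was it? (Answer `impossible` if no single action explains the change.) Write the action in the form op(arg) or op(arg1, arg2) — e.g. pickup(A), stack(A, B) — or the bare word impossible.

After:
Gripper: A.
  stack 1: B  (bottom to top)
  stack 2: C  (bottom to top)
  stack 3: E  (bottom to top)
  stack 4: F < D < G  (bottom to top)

pickup(A)

target: towers=[B; C; E; F/D/G] holding=A
         pickup(B) → towers=[A; C; E; F/D/G] holding=B
     unstack(G, D) → towers=[A; B; C; E; F/D] holding=G
         pickup(A) → towers=[B; C; E; F/D/G] holding=A  ← match
         pickup(E) → towers=[A; B; C; F/D/G] holding=E
         pickup(C) → towers=[A; B; E; F/D/G] holding=C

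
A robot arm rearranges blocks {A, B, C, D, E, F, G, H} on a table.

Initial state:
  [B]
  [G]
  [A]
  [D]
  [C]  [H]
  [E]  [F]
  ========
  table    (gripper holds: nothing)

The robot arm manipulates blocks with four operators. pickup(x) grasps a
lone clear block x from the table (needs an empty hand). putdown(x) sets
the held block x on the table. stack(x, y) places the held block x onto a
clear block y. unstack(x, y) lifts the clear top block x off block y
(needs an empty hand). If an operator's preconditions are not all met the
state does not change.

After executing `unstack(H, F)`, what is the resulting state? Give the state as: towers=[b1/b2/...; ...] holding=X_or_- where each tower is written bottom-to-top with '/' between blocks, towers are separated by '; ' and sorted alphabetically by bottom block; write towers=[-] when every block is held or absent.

before: towers=[E/C/D/A/G/B; F/H] holding=-
pre[unstack(H, F)]: on(H,F) ✓, clear(H) ✓, handempty ✓
all met → apply unstack(H, F)
after:  towers=[E/C/D/A/G/B; F] holding=H

towers=[E/C/D/A/G/B; F] holding=H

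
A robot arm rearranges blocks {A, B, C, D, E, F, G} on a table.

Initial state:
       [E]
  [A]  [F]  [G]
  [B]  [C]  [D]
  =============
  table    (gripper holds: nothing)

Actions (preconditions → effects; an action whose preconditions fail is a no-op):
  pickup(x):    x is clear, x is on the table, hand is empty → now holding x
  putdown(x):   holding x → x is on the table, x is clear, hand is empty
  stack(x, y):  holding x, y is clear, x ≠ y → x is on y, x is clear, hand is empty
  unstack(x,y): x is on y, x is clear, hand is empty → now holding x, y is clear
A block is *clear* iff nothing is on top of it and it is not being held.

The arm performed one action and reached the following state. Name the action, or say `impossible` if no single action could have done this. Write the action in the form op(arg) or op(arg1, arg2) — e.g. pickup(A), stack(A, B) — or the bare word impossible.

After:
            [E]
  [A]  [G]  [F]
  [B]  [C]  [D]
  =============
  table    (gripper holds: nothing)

impossible

target: towers=[B/A; C/G; D/F/E] holding=-
     unstack(G, D) → towers=[B/A; C/F/E; D] holding=G
     unstack(A, B) → towers=[B; C/F/E; D/G] holding=A
     unstack(E, F) → towers=[B/A; C/F; D/G] holding=E
none of the 3 applicable actions match → impossible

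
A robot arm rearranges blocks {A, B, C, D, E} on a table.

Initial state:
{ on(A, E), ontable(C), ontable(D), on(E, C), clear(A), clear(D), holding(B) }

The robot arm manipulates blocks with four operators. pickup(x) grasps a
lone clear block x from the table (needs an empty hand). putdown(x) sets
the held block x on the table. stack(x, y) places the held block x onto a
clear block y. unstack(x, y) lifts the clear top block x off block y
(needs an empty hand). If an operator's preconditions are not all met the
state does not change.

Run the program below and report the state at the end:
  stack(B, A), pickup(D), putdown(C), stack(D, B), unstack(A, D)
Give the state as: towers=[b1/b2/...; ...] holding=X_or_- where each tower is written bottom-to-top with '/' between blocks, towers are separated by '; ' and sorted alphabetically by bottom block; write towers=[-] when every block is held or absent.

towers=[C/E/A/B/D] holding=-

step 1 (stack(B, A)): towers=[C/E/A/B; D] holding=-
step 2 (pickup(D)): towers=[C/E/A/B] holding=D
step 3 (putdown(C)) [no-op]: towers=[C/E/A/B] holding=D
step 4 (stack(D, B)): towers=[C/E/A/B/D] holding=-
step 5 (unstack(A, D)) [no-op]: towers=[C/E/A/B/D] holding=-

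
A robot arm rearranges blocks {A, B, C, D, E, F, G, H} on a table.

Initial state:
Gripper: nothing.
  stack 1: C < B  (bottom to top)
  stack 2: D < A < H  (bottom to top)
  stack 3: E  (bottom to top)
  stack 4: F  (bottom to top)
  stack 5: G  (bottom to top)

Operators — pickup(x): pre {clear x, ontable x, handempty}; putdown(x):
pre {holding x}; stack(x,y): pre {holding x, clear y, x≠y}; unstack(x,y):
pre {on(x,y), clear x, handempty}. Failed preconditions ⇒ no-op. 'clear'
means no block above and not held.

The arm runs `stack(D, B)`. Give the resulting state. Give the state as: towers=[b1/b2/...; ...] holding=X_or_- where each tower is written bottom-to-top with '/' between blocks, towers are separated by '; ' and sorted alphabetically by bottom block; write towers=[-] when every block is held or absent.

towers=[C/B; D/A/H; E; F; G] holding=-

before: towers=[C/B; D/A/H; E; F; G] holding=-
pre[stack(D, B)]: holding(D) fail, clear(B) ok, D≠B ok
holding(D) unmet → stack(D, B) is a no-op
after:  towers=[C/B; D/A/H; E; F; G] holding=-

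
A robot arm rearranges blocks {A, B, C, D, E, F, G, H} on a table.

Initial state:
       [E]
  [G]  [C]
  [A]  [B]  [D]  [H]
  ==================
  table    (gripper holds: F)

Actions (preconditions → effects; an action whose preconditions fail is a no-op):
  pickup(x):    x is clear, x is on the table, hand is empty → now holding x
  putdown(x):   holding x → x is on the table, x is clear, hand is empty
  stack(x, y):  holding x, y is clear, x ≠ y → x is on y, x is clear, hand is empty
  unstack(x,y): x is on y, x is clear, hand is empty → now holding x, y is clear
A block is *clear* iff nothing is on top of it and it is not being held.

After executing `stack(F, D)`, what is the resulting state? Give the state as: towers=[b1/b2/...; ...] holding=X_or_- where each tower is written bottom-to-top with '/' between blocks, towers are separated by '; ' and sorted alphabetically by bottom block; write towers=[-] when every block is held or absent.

towers=[A/G; B/C/E; D/F; H] holding=-

before: towers=[A/G; B/C/E; D; H] holding=F
pre[stack(F, D)]: holding(F) yes, clear(D) yes, F≠D yes
all met → apply stack(F, D)
after:  towers=[A/G; B/C/E; D/F; H] holding=-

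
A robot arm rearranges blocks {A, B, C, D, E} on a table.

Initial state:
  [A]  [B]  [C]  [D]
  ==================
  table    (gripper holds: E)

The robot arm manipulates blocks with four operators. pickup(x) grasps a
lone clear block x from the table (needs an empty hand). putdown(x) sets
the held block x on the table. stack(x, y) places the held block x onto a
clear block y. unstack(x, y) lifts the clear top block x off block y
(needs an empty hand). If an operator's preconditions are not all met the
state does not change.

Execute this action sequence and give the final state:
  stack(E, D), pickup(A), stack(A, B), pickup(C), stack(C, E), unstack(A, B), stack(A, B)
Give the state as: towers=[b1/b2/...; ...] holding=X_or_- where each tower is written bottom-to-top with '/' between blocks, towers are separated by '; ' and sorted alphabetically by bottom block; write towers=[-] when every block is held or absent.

step 1 (stack(E, D)): towers=[A; B; C; D/E] holding=-
step 2 (pickup(A)): towers=[B; C; D/E] holding=A
step 3 (stack(A, B)): towers=[B/A; C; D/E] holding=-
step 4 (pickup(C)): towers=[B/A; D/E] holding=C
step 5 (stack(C, E)): towers=[B/A; D/E/C] holding=-
step 6 (unstack(A, B)): towers=[B; D/E/C] holding=A
step 7 (stack(A, B)): towers=[B/A; D/E/C] holding=-

towers=[B/A; D/E/C] holding=-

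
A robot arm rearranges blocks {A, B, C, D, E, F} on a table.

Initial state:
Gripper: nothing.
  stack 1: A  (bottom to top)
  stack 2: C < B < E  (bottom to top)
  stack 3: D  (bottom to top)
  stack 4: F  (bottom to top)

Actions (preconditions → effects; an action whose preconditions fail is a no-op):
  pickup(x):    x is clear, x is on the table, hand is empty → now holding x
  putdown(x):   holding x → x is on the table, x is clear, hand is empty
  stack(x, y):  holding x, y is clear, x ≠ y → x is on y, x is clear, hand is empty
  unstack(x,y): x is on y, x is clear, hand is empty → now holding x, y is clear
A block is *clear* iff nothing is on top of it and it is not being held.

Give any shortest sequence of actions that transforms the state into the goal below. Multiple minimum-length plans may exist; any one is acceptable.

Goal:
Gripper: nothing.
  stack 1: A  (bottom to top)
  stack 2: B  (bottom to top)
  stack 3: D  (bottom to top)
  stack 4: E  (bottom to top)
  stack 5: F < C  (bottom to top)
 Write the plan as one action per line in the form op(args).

unstack(E, B)
putdown(E)
unstack(B, C)
putdown(B)
pickup(C)
stack(C, F)

step 1 (unstack(E, B)): towers=[A; C/B; D; F] holding=E
step 2 (putdown(E)): towers=[A; C/B; D; E; F] holding=-
step 3 (unstack(B, C)): towers=[A; C; D; E; F] holding=B
step 4 (putdown(B)): towers=[A; B; C; D; E; F] holding=-
step 5 (pickup(C)): towers=[A; B; D; E; F] holding=C
step 6 (stack(C, F)): towers=[A; B; D; E; F/C] holding=-
goal check: towers=[A; B; D; E; F/C] holding=- — reached (length 6, optimal by BFS)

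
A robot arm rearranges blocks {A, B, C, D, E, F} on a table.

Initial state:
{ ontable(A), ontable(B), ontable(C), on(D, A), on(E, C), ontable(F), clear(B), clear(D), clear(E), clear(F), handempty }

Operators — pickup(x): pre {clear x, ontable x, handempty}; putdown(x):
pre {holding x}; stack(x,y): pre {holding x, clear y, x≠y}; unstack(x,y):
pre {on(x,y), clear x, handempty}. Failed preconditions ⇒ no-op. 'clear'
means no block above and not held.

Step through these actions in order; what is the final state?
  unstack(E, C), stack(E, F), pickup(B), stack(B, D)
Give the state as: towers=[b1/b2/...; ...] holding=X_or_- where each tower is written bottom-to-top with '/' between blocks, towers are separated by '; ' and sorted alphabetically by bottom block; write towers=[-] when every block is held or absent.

towers=[A/D/B; C; F/E] holding=-

step 1 (unstack(E, C)): towers=[A/D; B; C; F] holding=E
step 2 (stack(E, F)): towers=[A/D; B; C; F/E] holding=-
step 3 (pickup(B)): towers=[A/D; C; F/E] holding=B
step 4 (stack(B, D)): towers=[A/D/B; C; F/E] holding=-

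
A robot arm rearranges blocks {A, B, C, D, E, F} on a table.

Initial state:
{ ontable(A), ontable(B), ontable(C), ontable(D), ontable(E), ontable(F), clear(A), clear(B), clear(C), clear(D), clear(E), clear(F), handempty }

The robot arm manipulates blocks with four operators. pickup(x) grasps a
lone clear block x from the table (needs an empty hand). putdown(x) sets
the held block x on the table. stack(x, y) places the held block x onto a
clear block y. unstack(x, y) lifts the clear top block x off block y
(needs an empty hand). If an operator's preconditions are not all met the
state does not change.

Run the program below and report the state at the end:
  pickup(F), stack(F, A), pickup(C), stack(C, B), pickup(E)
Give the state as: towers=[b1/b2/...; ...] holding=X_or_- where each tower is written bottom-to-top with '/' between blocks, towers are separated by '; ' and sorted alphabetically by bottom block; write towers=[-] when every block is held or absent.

towers=[A/F; B/C; D] holding=E

step 1 (pickup(F)): towers=[A; B; C; D; E] holding=F
step 2 (stack(F, A)): towers=[A/F; B; C; D; E] holding=-
step 3 (pickup(C)): towers=[A/F; B; D; E] holding=C
step 4 (stack(C, B)): towers=[A/F; B/C; D; E] holding=-
step 5 (pickup(E)): towers=[A/F; B/C; D] holding=E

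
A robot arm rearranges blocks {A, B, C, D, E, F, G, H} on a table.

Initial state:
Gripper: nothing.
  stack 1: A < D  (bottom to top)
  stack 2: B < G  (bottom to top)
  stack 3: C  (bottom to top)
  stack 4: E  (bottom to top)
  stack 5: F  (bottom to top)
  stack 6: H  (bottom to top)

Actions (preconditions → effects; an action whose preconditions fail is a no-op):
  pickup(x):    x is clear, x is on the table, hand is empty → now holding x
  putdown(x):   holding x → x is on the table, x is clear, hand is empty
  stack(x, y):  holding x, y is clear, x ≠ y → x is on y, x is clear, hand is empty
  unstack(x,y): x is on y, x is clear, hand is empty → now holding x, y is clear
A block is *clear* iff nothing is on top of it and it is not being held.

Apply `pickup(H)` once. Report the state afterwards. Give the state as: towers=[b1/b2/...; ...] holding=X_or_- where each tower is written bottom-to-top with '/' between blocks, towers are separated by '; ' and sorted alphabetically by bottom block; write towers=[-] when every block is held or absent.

towers=[A/D; B/G; C; E; F] holding=H

before: towers=[A/D; B/G; C; E; F; H] holding=-
pre[pickup(H)]: clear(H) ✓, ontable(H) ✓, handempty ✓
all met → apply pickup(H)
after:  towers=[A/D; B/G; C; E; F] holding=H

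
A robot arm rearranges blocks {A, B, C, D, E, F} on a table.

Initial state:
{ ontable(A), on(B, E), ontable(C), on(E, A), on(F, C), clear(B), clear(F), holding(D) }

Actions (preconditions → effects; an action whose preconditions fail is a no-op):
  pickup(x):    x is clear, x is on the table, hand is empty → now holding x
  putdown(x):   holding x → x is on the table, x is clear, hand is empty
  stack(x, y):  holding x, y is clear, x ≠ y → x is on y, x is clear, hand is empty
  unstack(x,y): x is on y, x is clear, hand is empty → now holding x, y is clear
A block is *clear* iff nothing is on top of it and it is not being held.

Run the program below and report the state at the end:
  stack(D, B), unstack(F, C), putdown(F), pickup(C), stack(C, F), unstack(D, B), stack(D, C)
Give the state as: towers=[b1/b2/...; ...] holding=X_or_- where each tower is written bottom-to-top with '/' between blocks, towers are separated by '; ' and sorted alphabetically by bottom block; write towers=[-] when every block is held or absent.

towers=[A/E/B; F/C/D] holding=-

step 1 (stack(D, B)): towers=[A/E/B/D; C/F] holding=-
step 2 (unstack(F, C)): towers=[A/E/B/D; C] holding=F
step 3 (putdown(F)): towers=[A/E/B/D; C; F] holding=-
step 4 (pickup(C)): towers=[A/E/B/D; F] holding=C
step 5 (stack(C, F)): towers=[A/E/B/D; F/C] holding=-
step 6 (unstack(D, B)): towers=[A/E/B; F/C] holding=D
step 7 (stack(D, C)): towers=[A/E/B; F/C/D] holding=-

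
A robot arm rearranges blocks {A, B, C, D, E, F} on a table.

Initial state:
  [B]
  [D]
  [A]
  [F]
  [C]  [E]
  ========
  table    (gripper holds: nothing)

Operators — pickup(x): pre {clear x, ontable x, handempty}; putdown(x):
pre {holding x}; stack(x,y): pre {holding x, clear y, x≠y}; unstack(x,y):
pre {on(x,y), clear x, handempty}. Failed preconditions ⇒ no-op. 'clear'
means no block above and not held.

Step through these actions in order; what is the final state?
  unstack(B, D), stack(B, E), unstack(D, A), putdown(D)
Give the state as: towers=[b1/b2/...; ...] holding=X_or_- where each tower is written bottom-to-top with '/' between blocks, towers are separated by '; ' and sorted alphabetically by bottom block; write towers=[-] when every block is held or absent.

towers=[C/F/A; D; E/B] holding=-

step 1 (unstack(B, D)): towers=[C/F/A/D; E] holding=B
step 2 (stack(B, E)): towers=[C/F/A/D; E/B] holding=-
step 3 (unstack(D, A)): towers=[C/F/A; E/B] holding=D
step 4 (putdown(D)): towers=[C/F/A; D; E/B] holding=-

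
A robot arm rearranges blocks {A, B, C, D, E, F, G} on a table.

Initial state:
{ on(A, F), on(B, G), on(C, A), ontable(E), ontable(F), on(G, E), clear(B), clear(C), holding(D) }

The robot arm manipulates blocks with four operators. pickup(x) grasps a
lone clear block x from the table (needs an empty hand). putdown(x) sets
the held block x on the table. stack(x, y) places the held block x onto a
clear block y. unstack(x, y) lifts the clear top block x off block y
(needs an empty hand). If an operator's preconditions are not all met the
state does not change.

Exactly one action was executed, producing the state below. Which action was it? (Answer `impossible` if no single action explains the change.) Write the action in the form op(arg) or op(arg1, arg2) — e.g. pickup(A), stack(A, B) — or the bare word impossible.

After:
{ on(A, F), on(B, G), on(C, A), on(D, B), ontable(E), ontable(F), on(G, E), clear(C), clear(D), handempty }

stack(D, B)

target: towers=[E/G/B/D; F/A/C] holding=-
        putdown(D) → towers=[D; E/G/B; F/A/C] holding=-
       stack(D, B) → towers=[E/G/B/D; F/A/C] holding=-  ← match
       stack(D, C) → towers=[E/G/B; F/A/C/D] holding=-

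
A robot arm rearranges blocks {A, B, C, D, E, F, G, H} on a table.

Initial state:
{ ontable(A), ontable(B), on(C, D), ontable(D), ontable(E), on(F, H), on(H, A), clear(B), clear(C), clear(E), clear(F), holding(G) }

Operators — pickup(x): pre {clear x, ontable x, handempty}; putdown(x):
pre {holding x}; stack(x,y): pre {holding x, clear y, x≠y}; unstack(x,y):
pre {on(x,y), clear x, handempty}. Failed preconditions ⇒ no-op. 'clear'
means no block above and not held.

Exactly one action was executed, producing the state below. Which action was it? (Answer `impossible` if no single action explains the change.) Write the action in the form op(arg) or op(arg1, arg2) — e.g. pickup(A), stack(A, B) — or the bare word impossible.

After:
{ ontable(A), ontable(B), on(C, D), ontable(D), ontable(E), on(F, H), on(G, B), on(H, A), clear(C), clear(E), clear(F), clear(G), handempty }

stack(G, B)

target: towers=[A/H/F; B/G; D/C; E] holding=-
        putdown(G) → towers=[A/H/F; B; D/C; E; G] holding=-
       stack(G, E) → towers=[A/H/F; B; D/C; E/G] holding=-
       stack(G, B) → towers=[A/H/F; B/G; D/C; E] holding=-  ← match
       stack(G, F) → towers=[A/H/F/G; B; D/C; E] holding=-
       stack(G, C) → towers=[A/H/F; B; D/C/G; E] holding=-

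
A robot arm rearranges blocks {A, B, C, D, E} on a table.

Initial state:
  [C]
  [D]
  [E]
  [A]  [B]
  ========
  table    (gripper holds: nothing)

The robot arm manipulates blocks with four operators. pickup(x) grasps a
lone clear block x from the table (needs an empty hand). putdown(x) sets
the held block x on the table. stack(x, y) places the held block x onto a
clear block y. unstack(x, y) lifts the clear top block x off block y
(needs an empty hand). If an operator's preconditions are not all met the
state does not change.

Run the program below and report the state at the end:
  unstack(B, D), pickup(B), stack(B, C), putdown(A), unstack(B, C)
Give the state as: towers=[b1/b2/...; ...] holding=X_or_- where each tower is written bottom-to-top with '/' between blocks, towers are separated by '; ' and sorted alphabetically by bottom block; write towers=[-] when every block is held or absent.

step 1 (unstack(B, D)) [no-op]: towers=[A/E/D/C; B] holding=-
step 2 (pickup(B)): towers=[A/E/D/C] holding=B
step 3 (stack(B, C)): towers=[A/E/D/C/B] holding=-
step 4 (putdown(A)) [no-op]: towers=[A/E/D/C/B] holding=-
step 5 (unstack(B, C)): towers=[A/E/D/C] holding=B

towers=[A/E/D/C] holding=B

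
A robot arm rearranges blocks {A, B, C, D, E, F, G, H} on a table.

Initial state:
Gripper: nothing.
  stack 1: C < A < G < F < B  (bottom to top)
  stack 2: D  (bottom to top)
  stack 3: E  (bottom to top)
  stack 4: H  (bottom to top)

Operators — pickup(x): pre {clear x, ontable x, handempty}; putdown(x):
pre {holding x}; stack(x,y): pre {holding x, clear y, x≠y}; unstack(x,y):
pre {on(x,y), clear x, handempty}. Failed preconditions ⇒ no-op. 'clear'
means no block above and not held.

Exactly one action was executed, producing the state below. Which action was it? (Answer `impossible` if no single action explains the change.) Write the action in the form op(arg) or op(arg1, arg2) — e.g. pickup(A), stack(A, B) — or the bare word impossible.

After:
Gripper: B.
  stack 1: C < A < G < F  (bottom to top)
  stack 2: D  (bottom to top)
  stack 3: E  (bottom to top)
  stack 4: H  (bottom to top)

unstack(B, F)

target: towers=[C/A/G/F; D; E; H] holding=B
         pickup(E) → towers=[C/A/G/F/B; D; H] holding=E
         pickup(H) → towers=[C/A/G/F/B; D; E] holding=H
     unstack(B, F) → towers=[C/A/G/F; D; E; H] holding=B  ← match
         pickup(D) → towers=[C/A/G/F/B; E; H] holding=D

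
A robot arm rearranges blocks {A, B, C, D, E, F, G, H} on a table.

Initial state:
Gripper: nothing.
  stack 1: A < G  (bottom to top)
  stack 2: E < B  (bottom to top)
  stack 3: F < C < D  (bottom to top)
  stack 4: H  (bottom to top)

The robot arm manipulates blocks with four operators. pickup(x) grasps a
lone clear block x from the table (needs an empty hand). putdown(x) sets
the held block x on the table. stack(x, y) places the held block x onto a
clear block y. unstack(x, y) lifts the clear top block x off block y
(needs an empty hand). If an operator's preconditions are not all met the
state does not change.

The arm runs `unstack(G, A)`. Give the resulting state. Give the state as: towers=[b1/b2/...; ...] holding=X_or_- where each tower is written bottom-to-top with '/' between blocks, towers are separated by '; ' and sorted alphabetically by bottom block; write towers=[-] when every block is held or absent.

towers=[A; E/B; F/C/D; H] holding=G

before: towers=[A/G; E/B; F/C/D; H] holding=-
pre[unstack(G, A)]: on(G,A) yes, clear(G) yes, handempty yes
all met → apply unstack(G, A)
after:  towers=[A; E/B; F/C/D; H] holding=G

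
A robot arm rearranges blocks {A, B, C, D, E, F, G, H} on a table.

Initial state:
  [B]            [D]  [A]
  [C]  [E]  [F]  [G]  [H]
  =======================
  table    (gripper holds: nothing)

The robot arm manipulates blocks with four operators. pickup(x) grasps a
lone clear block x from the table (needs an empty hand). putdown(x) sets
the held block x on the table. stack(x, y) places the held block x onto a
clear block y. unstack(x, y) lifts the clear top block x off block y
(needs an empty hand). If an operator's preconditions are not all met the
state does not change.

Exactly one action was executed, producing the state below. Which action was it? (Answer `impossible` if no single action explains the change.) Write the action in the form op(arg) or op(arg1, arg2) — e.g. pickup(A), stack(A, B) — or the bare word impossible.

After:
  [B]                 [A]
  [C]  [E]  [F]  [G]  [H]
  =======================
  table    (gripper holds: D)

target: towers=[C/B; E; F; G; H/A] holding=D
     unstack(A, H) → towers=[C/B; E; F; G/D; H] holding=A
         pickup(E) → towers=[C/B; F; G/D; H/A] holding=E
     unstack(B, C) → towers=[C; E; F; G/D; H/A] holding=B
         pickup(F) → towers=[C/B; E; G/D; H/A] holding=F
     unstack(D, G) → towers=[C/B; E; F; G; H/A] holding=D  ← match

unstack(D, G)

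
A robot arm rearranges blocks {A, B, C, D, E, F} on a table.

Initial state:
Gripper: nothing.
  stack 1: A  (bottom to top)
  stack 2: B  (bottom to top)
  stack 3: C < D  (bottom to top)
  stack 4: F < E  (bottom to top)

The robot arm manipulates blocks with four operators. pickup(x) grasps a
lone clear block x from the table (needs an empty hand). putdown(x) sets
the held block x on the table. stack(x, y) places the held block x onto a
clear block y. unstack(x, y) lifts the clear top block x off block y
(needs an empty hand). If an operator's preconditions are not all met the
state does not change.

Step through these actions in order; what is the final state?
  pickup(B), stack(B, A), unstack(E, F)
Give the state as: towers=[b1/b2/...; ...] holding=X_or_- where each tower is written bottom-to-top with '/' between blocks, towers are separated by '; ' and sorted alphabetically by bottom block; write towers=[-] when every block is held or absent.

towers=[A/B; C/D; F] holding=E

step 1 (pickup(B)): towers=[A; C/D; F/E] holding=B
step 2 (stack(B, A)): towers=[A/B; C/D; F/E] holding=-
step 3 (unstack(E, F)): towers=[A/B; C/D; F] holding=E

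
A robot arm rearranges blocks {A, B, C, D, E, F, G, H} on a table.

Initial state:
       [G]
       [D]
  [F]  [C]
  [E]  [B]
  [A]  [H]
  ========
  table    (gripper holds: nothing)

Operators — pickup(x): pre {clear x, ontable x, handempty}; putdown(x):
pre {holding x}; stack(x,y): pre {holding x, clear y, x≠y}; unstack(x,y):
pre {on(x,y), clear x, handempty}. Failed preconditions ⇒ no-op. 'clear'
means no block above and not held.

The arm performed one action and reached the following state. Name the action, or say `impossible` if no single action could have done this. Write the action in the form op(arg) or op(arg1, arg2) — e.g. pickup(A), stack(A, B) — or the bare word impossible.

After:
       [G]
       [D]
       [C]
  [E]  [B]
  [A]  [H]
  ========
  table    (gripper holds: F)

target: towers=[A/E; H/B/C/D/G] holding=F
     unstack(G, D) → towers=[A/E/F; H/B/C/D] holding=G
     unstack(F, E) → towers=[A/E; H/B/C/D/G] holding=F  ← match

unstack(F, E)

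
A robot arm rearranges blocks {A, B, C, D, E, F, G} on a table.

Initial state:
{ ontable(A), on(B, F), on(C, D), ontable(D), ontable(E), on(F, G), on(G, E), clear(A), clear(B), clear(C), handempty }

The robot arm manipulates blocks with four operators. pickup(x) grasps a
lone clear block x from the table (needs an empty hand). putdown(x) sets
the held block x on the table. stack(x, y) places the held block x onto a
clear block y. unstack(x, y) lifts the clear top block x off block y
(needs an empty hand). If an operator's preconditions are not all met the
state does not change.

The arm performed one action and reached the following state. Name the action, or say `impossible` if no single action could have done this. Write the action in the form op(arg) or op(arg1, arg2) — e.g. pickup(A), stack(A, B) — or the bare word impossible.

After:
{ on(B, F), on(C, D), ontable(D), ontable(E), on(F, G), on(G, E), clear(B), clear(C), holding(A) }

pickup(A)

target: towers=[D/C; E/G/F/B] holding=A
     unstack(B, F) → towers=[A; D/C; E/G/F] holding=B
         pickup(A) → towers=[D/C; E/G/F/B] holding=A  ← match
     unstack(C, D) → towers=[A; D; E/G/F/B] holding=C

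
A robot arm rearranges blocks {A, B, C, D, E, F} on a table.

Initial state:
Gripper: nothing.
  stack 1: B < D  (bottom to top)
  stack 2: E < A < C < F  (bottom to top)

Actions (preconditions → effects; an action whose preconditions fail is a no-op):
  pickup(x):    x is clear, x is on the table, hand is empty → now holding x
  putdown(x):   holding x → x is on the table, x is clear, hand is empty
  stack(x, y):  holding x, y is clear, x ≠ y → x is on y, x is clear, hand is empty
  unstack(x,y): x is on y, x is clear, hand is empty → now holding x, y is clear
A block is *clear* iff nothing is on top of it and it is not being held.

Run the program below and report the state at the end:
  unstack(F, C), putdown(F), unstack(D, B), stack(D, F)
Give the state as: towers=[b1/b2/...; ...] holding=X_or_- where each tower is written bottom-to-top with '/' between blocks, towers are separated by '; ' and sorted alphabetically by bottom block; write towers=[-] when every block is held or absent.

step 1 (unstack(F, C)): towers=[B/D; E/A/C] holding=F
step 2 (putdown(F)): towers=[B/D; E/A/C; F] holding=-
step 3 (unstack(D, B)): towers=[B; E/A/C; F] holding=D
step 4 (stack(D, F)): towers=[B; E/A/C; F/D] holding=-

towers=[B; E/A/C; F/D] holding=-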